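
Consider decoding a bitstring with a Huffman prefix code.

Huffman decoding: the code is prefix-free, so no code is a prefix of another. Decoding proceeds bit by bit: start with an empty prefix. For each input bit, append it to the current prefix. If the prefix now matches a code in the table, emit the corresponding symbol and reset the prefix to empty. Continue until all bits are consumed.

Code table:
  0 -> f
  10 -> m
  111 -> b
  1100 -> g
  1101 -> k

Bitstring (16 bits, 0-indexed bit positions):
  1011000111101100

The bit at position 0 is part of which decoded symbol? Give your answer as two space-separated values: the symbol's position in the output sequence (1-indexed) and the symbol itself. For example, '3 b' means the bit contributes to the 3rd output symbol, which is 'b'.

Answer: 1 m

Derivation:
Bit 0: prefix='1' (no match yet)
Bit 1: prefix='10' -> emit 'm', reset
Bit 2: prefix='1' (no match yet)
Bit 3: prefix='11' (no match yet)
Bit 4: prefix='110' (no match yet)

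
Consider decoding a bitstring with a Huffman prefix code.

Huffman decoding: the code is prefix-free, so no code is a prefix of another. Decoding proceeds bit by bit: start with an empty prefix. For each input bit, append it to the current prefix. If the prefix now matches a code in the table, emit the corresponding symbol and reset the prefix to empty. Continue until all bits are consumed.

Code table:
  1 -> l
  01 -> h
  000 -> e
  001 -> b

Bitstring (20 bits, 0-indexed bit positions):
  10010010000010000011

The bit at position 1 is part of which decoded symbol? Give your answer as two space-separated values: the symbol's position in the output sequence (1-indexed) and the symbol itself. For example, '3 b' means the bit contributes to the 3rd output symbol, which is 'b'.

Bit 0: prefix='1' -> emit 'l', reset
Bit 1: prefix='0' (no match yet)
Bit 2: prefix='00' (no match yet)
Bit 3: prefix='001' -> emit 'b', reset
Bit 4: prefix='0' (no match yet)
Bit 5: prefix='00' (no match yet)

Answer: 2 b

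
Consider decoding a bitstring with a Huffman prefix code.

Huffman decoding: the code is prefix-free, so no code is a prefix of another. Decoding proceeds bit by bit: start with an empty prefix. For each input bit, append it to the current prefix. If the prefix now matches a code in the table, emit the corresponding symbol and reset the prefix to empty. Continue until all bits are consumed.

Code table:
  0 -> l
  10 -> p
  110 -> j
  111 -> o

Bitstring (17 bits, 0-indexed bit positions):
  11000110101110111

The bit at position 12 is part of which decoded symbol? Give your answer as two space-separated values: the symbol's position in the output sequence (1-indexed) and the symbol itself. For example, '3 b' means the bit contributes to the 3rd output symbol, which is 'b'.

Answer: 6 o

Derivation:
Bit 0: prefix='1' (no match yet)
Bit 1: prefix='11' (no match yet)
Bit 2: prefix='110' -> emit 'j', reset
Bit 3: prefix='0' -> emit 'l', reset
Bit 4: prefix='0' -> emit 'l', reset
Bit 5: prefix='1' (no match yet)
Bit 6: prefix='11' (no match yet)
Bit 7: prefix='110' -> emit 'j', reset
Bit 8: prefix='1' (no match yet)
Bit 9: prefix='10' -> emit 'p', reset
Bit 10: prefix='1' (no match yet)
Bit 11: prefix='11' (no match yet)
Bit 12: prefix='111' -> emit 'o', reset
Bit 13: prefix='0' -> emit 'l', reset
Bit 14: prefix='1' (no match yet)
Bit 15: prefix='11' (no match yet)
Bit 16: prefix='111' -> emit 'o', reset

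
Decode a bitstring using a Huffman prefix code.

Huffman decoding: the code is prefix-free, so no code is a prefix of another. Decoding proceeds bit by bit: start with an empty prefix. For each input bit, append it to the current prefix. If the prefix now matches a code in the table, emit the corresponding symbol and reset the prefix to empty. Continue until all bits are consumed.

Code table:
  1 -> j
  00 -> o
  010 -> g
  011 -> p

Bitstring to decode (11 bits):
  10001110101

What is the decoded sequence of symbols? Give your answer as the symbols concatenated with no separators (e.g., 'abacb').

Bit 0: prefix='1' -> emit 'j', reset
Bit 1: prefix='0' (no match yet)
Bit 2: prefix='00' -> emit 'o', reset
Bit 3: prefix='0' (no match yet)
Bit 4: prefix='01' (no match yet)
Bit 5: prefix='011' -> emit 'p', reset
Bit 6: prefix='1' -> emit 'j', reset
Bit 7: prefix='0' (no match yet)
Bit 8: prefix='01' (no match yet)
Bit 9: prefix='010' -> emit 'g', reset
Bit 10: prefix='1' -> emit 'j', reset

Answer: jopjgj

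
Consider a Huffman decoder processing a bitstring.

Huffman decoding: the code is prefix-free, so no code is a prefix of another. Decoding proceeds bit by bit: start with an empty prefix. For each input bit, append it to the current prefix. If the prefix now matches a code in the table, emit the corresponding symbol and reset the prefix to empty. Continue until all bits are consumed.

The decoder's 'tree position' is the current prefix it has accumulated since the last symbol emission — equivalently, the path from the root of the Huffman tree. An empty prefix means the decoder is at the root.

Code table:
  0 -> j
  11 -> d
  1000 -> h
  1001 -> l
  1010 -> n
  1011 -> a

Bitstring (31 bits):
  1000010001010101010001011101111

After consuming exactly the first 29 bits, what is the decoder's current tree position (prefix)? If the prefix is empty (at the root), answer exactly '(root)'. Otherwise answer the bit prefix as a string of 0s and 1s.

Bit 0: prefix='1' (no match yet)
Bit 1: prefix='10' (no match yet)
Bit 2: prefix='100' (no match yet)
Bit 3: prefix='1000' -> emit 'h', reset
Bit 4: prefix='0' -> emit 'j', reset
Bit 5: prefix='1' (no match yet)
Bit 6: prefix='10' (no match yet)
Bit 7: prefix='100' (no match yet)
Bit 8: prefix='1000' -> emit 'h', reset
Bit 9: prefix='1' (no match yet)
Bit 10: prefix='10' (no match yet)
Bit 11: prefix='101' (no match yet)
Bit 12: prefix='1010' -> emit 'n', reset
Bit 13: prefix='1' (no match yet)
Bit 14: prefix='10' (no match yet)
Bit 15: prefix='101' (no match yet)
Bit 16: prefix='1010' -> emit 'n', reset
Bit 17: prefix='1' (no match yet)
Bit 18: prefix='10' (no match yet)
Bit 19: prefix='100' (no match yet)
Bit 20: prefix='1000' -> emit 'h', reset
Bit 21: prefix='1' (no match yet)
Bit 22: prefix='10' (no match yet)
Bit 23: prefix='101' (no match yet)
Bit 24: prefix='1011' -> emit 'a', reset
Bit 25: prefix='1' (no match yet)
Bit 26: prefix='10' (no match yet)
Bit 27: prefix='101' (no match yet)
Bit 28: prefix='1011' -> emit 'a', reset

Answer: (root)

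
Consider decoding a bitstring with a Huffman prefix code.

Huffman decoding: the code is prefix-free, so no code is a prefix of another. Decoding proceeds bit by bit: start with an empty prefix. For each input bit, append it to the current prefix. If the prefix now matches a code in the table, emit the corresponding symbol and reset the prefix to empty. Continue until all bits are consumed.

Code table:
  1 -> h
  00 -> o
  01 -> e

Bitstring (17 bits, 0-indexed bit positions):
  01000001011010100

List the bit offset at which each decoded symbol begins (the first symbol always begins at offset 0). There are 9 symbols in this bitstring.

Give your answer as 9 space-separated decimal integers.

Answer: 0 2 4 6 8 10 11 13 15

Derivation:
Bit 0: prefix='0' (no match yet)
Bit 1: prefix='01' -> emit 'e', reset
Bit 2: prefix='0' (no match yet)
Bit 3: prefix='00' -> emit 'o', reset
Bit 4: prefix='0' (no match yet)
Bit 5: prefix='00' -> emit 'o', reset
Bit 6: prefix='0' (no match yet)
Bit 7: prefix='01' -> emit 'e', reset
Bit 8: prefix='0' (no match yet)
Bit 9: prefix='01' -> emit 'e', reset
Bit 10: prefix='1' -> emit 'h', reset
Bit 11: prefix='0' (no match yet)
Bit 12: prefix='01' -> emit 'e', reset
Bit 13: prefix='0' (no match yet)
Bit 14: prefix='01' -> emit 'e', reset
Bit 15: prefix='0' (no match yet)
Bit 16: prefix='00' -> emit 'o', reset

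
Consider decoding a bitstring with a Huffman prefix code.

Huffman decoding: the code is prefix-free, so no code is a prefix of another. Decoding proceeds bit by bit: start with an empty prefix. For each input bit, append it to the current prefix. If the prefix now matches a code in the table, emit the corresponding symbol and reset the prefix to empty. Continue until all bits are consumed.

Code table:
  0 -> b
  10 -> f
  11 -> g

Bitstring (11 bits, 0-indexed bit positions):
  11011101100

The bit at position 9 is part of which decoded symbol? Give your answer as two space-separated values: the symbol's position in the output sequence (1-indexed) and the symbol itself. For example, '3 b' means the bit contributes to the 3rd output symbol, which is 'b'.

Bit 0: prefix='1' (no match yet)
Bit 1: prefix='11' -> emit 'g', reset
Bit 2: prefix='0' -> emit 'b', reset
Bit 3: prefix='1' (no match yet)
Bit 4: prefix='11' -> emit 'g', reset
Bit 5: prefix='1' (no match yet)
Bit 6: prefix='10' -> emit 'f', reset
Bit 7: prefix='1' (no match yet)
Bit 8: prefix='11' -> emit 'g', reset
Bit 9: prefix='0' -> emit 'b', reset
Bit 10: prefix='0' -> emit 'b', reset

Answer: 6 b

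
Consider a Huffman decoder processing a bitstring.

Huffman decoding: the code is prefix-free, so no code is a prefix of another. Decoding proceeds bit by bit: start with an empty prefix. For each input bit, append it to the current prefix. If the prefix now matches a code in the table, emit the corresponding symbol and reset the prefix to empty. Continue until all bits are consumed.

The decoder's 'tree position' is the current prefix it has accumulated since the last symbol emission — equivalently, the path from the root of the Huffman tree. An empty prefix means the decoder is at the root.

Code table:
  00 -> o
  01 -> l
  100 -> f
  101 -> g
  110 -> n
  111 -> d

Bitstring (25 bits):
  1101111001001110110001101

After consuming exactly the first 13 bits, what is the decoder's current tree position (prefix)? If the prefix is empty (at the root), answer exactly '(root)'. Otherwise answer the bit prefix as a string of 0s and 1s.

Bit 0: prefix='1' (no match yet)
Bit 1: prefix='11' (no match yet)
Bit 2: prefix='110' -> emit 'n', reset
Bit 3: prefix='1' (no match yet)
Bit 4: prefix='11' (no match yet)
Bit 5: prefix='111' -> emit 'd', reset
Bit 6: prefix='1' (no match yet)
Bit 7: prefix='10' (no match yet)
Bit 8: prefix='100' -> emit 'f', reset
Bit 9: prefix='1' (no match yet)
Bit 10: prefix='10' (no match yet)
Bit 11: prefix='100' -> emit 'f', reset
Bit 12: prefix='1' (no match yet)

Answer: 1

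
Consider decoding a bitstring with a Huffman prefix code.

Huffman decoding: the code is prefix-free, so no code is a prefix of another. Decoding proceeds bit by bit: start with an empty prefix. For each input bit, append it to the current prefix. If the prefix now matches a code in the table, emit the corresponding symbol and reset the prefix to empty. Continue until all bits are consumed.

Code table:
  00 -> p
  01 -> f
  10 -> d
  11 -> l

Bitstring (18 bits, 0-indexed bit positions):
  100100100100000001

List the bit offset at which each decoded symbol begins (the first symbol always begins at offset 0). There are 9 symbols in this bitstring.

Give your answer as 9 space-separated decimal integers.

Answer: 0 2 4 6 8 10 12 14 16

Derivation:
Bit 0: prefix='1' (no match yet)
Bit 1: prefix='10' -> emit 'd', reset
Bit 2: prefix='0' (no match yet)
Bit 3: prefix='01' -> emit 'f', reset
Bit 4: prefix='0' (no match yet)
Bit 5: prefix='00' -> emit 'p', reset
Bit 6: prefix='1' (no match yet)
Bit 7: prefix='10' -> emit 'd', reset
Bit 8: prefix='0' (no match yet)
Bit 9: prefix='01' -> emit 'f', reset
Bit 10: prefix='0' (no match yet)
Bit 11: prefix='00' -> emit 'p', reset
Bit 12: prefix='0' (no match yet)
Bit 13: prefix='00' -> emit 'p', reset
Bit 14: prefix='0' (no match yet)
Bit 15: prefix='00' -> emit 'p', reset
Bit 16: prefix='0' (no match yet)
Bit 17: prefix='01' -> emit 'f', reset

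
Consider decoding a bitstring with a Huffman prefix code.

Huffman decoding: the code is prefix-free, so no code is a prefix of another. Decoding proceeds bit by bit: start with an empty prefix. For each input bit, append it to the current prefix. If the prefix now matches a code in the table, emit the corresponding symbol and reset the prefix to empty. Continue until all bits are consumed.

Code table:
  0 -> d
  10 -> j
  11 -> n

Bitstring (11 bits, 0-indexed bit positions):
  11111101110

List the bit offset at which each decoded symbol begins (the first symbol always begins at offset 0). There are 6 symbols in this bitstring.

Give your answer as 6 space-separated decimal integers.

Bit 0: prefix='1' (no match yet)
Bit 1: prefix='11' -> emit 'n', reset
Bit 2: prefix='1' (no match yet)
Bit 3: prefix='11' -> emit 'n', reset
Bit 4: prefix='1' (no match yet)
Bit 5: prefix='11' -> emit 'n', reset
Bit 6: prefix='0' -> emit 'd', reset
Bit 7: prefix='1' (no match yet)
Bit 8: prefix='11' -> emit 'n', reset
Bit 9: prefix='1' (no match yet)
Bit 10: prefix='10' -> emit 'j', reset

Answer: 0 2 4 6 7 9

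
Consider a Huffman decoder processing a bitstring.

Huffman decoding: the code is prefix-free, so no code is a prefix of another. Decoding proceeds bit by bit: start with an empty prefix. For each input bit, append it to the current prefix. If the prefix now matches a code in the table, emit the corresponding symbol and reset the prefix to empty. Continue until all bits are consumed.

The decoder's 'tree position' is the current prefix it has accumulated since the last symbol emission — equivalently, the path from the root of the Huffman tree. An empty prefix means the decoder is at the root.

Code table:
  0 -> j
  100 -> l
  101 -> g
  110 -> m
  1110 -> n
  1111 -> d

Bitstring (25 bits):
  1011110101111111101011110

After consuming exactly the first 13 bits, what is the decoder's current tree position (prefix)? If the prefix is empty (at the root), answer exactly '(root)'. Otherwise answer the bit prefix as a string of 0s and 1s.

Answer: 111

Derivation:
Bit 0: prefix='1' (no match yet)
Bit 1: prefix='10' (no match yet)
Bit 2: prefix='101' -> emit 'g', reset
Bit 3: prefix='1' (no match yet)
Bit 4: prefix='11' (no match yet)
Bit 5: prefix='111' (no match yet)
Bit 6: prefix='1110' -> emit 'n', reset
Bit 7: prefix='1' (no match yet)
Bit 8: prefix='10' (no match yet)
Bit 9: prefix='101' -> emit 'g', reset
Bit 10: prefix='1' (no match yet)
Bit 11: prefix='11' (no match yet)
Bit 12: prefix='111' (no match yet)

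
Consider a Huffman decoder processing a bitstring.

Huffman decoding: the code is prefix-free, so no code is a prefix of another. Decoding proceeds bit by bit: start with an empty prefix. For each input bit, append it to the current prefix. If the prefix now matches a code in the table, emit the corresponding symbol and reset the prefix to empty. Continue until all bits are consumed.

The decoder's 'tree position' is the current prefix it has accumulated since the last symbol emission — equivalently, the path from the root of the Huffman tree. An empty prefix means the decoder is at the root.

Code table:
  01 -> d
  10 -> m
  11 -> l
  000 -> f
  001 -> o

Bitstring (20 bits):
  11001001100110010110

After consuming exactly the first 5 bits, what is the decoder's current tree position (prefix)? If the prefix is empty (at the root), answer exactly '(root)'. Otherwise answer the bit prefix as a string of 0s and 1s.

Answer: (root)

Derivation:
Bit 0: prefix='1' (no match yet)
Bit 1: prefix='11' -> emit 'l', reset
Bit 2: prefix='0' (no match yet)
Bit 3: prefix='00' (no match yet)
Bit 4: prefix='001' -> emit 'o', reset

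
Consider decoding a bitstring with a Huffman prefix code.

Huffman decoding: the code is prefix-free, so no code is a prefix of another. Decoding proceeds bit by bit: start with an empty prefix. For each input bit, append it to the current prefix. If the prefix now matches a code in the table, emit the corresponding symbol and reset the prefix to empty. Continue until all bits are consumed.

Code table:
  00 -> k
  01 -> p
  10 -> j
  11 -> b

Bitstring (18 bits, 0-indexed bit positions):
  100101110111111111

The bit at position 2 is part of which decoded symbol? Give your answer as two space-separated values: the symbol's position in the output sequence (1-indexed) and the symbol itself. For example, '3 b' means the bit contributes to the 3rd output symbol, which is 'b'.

Answer: 2 p

Derivation:
Bit 0: prefix='1' (no match yet)
Bit 1: prefix='10' -> emit 'j', reset
Bit 2: prefix='0' (no match yet)
Bit 3: prefix='01' -> emit 'p', reset
Bit 4: prefix='0' (no match yet)
Bit 5: prefix='01' -> emit 'p', reset
Bit 6: prefix='1' (no match yet)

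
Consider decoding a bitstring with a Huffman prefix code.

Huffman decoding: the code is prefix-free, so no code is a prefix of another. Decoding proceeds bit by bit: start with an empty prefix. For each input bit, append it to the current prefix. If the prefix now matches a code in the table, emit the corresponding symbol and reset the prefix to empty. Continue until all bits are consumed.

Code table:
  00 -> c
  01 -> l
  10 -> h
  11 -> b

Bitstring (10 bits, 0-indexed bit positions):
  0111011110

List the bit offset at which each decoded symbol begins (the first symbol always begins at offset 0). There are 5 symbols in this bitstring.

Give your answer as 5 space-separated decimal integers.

Answer: 0 2 4 6 8

Derivation:
Bit 0: prefix='0' (no match yet)
Bit 1: prefix='01' -> emit 'l', reset
Bit 2: prefix='1' (no match yet)
Bit 3: prefix='11' -> emit 'b', reset
Bit 4: prefix='0' (no match yet)
Bit 5: prefix='01' -> emit 'l', reset
Bit 6: prefix='1' (no match yet)
Bit 7: prefix='11' -> emit 'b', reset
Bit 8: prefix='1' (no match yet)
Bit 9: prefix='10' -> emit 'h', reset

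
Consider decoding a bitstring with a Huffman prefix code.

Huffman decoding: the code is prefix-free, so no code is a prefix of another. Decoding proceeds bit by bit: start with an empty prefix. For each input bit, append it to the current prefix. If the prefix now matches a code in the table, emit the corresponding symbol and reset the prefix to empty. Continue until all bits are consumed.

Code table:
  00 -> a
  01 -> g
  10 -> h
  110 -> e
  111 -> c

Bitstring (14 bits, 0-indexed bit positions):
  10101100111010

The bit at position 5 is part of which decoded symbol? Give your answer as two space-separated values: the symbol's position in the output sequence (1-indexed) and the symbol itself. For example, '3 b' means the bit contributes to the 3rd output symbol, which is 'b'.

Answer: 3 e

Derivation:
Bit 0: prefix='1' (no match yet)
Bit 1: prefix='10' -> emit 'h', reset
Bit 2: prefix='1' (no match yet)
Bit 3: prefix='10' -> emit 'h', reset
Bit 4: prefix='1' (no match yet)
Bit 5: prefix='11' (no match yet)
Bit 6: prefix='110' -> emit 'e', reset
Bit 7: prefix='0' (no match yet)
Bit 8: prefix='01' -> emit 'g', reset
Bit 9: prefix='1' (no match yet)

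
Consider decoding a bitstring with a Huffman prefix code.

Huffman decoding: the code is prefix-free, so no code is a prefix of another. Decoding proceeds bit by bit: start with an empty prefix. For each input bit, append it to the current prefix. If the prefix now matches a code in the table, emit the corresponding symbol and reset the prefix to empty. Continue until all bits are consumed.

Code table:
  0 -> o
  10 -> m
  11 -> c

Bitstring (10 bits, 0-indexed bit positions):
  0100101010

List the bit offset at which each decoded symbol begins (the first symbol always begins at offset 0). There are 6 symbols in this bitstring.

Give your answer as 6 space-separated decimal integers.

Answer: 0 1 3 4 6 8

Derivation:
Bit 0: prefix='0' -> emit 'o', reset
Bit 1: prefix='1' (no match yet)
Bit 2: prefix='10' -> emit 'm', reset
Bit 3: prefix='0' -> emit 'o', reset
Bit 4: prefix='1' (no match yet)
Bit 5: prefix='10' -> emit 'm', reset
Bit 6: prefix='1' (no match yet)
Bit 7: prefix='10' -> emit 'm', reset
Bit 8: prefix='1' (no match yet)
Bit 9: prefix='10' -> emit 'm', reset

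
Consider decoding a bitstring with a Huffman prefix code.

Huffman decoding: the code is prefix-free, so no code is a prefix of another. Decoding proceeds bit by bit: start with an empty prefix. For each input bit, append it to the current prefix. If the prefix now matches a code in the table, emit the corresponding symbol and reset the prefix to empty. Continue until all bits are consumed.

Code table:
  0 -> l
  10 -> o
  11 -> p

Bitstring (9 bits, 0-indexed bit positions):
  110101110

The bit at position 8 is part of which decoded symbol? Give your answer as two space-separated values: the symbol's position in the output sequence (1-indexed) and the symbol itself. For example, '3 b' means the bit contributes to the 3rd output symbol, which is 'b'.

Answer: 5 o

Derivation:
Bit 0: prefix='1' (no match yet)
Bit 1: prefix='11' -> emit 'p', reset
Bit 2: prefix='0' -> emit 'l', reset
Bit 3: prefix='1' (no match yet)
Bit 4: prefix='10' -> emit 'o', reset
Bit 5: prefix='1' (no match yet)
Bit 6: prefix='11' -> emit 'p', reset
Bit 7: prefix='1' (no match yet)
Bit 8: prefix='10' -> emit 'o', reset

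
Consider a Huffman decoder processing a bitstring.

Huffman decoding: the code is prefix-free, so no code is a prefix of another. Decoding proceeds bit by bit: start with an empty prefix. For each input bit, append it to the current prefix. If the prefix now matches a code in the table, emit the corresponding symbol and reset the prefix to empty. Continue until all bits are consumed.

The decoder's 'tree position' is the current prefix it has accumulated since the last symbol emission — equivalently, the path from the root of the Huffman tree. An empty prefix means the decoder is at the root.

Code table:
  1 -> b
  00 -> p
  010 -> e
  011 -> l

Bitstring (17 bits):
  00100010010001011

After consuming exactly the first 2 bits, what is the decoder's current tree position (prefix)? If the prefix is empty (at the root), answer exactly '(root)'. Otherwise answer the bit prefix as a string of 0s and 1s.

Bit 0: prefix='0' (no match yet)
Bit 1: prefix='00' -> emit 'p', reset

Answer: (root)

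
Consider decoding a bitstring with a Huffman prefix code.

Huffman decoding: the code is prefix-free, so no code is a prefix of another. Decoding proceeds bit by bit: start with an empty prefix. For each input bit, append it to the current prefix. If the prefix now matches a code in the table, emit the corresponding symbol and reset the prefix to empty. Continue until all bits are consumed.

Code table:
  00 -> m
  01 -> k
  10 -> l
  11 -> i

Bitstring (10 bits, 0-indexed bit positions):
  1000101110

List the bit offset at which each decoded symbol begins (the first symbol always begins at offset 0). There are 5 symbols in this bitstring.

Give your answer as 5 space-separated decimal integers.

Answer: 0 2 4 6 8

Derivation:
Bit 0: prefix='1' (no match yet)
Bit 1: prefix='10' -> emit 'l', reset
Bit 2: prefix='0' (no match yet)
Bit 3: prefix='00' -> emit 'm', reset
Bit 4: prefix='1' (no match yet)
Bit 5: prefix='10' -> emit 'l', reset
Bit 6: prefix='1' (no match yet)
Bit 7: prefix='11' -> emit 'i', reset
Bit 8: prefix='1' (no match yet)
Bit 9: prefix='10' -> emit 'l', reset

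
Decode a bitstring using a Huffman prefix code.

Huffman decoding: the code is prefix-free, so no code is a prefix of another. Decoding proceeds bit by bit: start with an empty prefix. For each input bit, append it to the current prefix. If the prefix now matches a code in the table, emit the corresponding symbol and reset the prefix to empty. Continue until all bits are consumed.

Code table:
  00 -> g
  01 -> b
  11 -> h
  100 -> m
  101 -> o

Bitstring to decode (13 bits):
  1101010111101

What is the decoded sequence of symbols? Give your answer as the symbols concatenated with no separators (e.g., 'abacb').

Answer: hbbbho

Derivation:
Bit 0: prefix='1' (no match yet)
Bit 1: prefix='11' -> emit 'h', reset
Bit 2: prefix='0' (no match yet)
Bit 3: prefix='01' -> emit 'b', reset
Bit 4: prefix='0' (no match yet)
Bit 5: prefix='01' -> emit 'b', reset
Bit 6: prefix='0' (no match yet)
Bit 7: prefix='01' -> emit 'b', reset
Bit 8: prefix='1' (no match yet)
Bit 9: prefix='11' -> emit 'h', reset
Bit 10: prefix='1' (no match yet)
Bit 11: prefix='10' (no match yet)
Bit 12: prefix='101' -> emit 'o', reset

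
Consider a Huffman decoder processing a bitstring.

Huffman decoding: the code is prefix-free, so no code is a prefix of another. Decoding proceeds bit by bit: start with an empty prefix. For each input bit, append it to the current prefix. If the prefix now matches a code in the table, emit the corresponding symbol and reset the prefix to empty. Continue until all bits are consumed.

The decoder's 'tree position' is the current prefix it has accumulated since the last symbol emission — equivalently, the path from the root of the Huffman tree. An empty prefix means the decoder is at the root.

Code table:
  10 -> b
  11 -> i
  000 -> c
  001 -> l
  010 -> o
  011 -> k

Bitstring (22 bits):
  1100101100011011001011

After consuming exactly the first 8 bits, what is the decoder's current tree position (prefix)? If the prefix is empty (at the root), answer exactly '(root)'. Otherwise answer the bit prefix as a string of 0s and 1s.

Bit 0: prefix='1' (no match yet)
Bit 1: prefix='11' -> emit 'i', reset
Bit 2: prefix='0' (no match yet)
Bit 3: prefix='00' (no match yet)
Bit 4: prefix='001' -> emit 'l', reset
Bit 5: prefix='0' (no match yet)
Bit 6: prefix='01' (no match yet)
Bit 7: prefix='011' -> emit 'k', reset

Answer: (root)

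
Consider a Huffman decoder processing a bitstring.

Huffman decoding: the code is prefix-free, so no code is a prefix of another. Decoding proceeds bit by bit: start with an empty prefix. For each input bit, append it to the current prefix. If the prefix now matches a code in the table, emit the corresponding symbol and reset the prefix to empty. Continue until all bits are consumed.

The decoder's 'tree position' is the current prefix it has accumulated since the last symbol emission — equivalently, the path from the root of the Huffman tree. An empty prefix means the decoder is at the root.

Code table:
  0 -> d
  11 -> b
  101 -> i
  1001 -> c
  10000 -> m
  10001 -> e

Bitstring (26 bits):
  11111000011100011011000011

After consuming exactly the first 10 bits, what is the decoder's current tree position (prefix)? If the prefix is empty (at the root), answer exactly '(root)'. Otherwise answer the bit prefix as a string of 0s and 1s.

Bit 0: prefix='1' (no match yet)
Bit 1: prefix='11' -> emit 'b', reset
Bit 2: prefix='1' (no match yet)
Bit 3: prefix='11' -> emit 'b', reset
Bit 4: prefix='1' (no match yet)
Bit 5: prefix='10' (no match yet)
Bit 6: prefix='100' (no match yet)
Bit 7: prefix='1000' (no match yet)
Bit 8: prefix='10000' -> emit 'm', reset
Bit 9: prefix='1' (no match yet)

Answer: 1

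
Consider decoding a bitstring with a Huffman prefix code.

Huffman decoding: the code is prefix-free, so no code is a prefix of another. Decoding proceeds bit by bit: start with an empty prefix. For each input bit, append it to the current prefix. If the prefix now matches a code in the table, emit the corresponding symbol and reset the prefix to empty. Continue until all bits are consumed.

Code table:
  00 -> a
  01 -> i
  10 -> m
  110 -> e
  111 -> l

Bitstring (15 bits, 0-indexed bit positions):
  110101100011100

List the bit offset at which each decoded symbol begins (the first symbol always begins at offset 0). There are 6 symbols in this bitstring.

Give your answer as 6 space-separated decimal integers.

Bit 0: prefix='1' (no match yet)
Bit 1: prefix='11' (no match yet)
Bit 2: prefix='110' -> emit 'e', reset
Bit 3: prefix='1' (no match yet)
Bit 4: prefix='10' -> emit 'm', reset
Bit 5: prefix='1' (no match yet)
Bit 6: prefix='11' (no match yet)
Bit 7: prefix='110' -> emit 'e', reset
Bit 8: prefix='0' (no match yet)
Bit 9: prefix='00' -> emit 'a', reset
Bit 10: prefix='1' (no match yet)
Bit 11: prefix='11' (no match yet)
Bit 12: prefix='111' -> emit 'l', reset
Bit 13: prefix='0' (no match yet)
Bit 14: prefix='00' -> emit 'a', reset

Answer: 0 3 5 8 10 13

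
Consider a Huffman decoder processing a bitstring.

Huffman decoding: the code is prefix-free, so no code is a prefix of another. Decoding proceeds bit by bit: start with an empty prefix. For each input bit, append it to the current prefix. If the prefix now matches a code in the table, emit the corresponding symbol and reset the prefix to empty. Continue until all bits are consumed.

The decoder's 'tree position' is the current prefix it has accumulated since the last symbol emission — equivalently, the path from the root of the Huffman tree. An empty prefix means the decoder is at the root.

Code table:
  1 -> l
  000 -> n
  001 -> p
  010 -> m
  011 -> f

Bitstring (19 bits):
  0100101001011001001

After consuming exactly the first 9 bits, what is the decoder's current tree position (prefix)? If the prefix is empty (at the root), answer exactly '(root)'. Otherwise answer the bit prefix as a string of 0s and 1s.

Bit 0: prefix='0' (no match yet)
Bit 1: prefix='01' (no match yet)
Bit 2: prefix='010' -> emit 'm', reset
Bit 3: prefix='0' (no match yet)
Bit 4: prefix='01' (no match yet)
Bit 5: prefix='010' -> emit 'm', reset
Bit 6: prefix='1' -> emit 'l', reset
Bit 7: prefix='0' (no match yet)
Bit 8: prefix='00' (no match yet)

Answer: 00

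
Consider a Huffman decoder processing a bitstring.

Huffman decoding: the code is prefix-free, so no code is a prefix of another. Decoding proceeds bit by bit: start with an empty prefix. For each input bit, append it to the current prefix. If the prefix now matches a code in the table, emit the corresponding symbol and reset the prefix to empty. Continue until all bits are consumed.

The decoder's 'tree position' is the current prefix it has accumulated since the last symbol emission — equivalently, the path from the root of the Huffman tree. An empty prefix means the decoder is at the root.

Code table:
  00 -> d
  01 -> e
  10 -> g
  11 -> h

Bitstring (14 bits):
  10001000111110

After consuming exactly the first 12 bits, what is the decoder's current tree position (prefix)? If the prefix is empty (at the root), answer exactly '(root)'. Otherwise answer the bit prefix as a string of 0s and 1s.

Answer: (root)

Derivation:
Bit 0: prefix='1' (no match yet)
Bit 1: prefix='10' -> emit 'g', reset
Bit 2: prefix='0' (no match yet)
Bit 3: prefix='00' -> emit 'd', reset
Bit 4: prefix='1' (no match yet)
Bit 5: prefix='10' -> emit 'g', reset
Bit 6: prefix='0' (no match yet)
Bit 7: prefix='00' -> emit 'd', reset
Bit 8: prefix='1' (no match yet)
Bit 9: prefix='11' -> emit 'h', reset
Bit 10: prefix='1' (no match yet)
Bit 11: prefix='11' -> emit 'h', reset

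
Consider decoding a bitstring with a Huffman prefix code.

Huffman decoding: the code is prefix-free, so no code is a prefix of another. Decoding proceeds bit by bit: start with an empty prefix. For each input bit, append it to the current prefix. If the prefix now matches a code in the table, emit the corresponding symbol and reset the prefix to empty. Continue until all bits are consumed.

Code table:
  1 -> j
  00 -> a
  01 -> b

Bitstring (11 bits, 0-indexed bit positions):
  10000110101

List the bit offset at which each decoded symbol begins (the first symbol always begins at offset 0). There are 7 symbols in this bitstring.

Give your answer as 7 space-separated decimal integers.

Answer: 0 1 3 5 6 7 9

Derivation:
Bit 0: prefix='1' -> emit 'j', reset
Bit 1: prefix='0' (no match yet)
Bit 2: prefix='00' -> emit 'a', reset
Bit 3: prefix='0' (no match yet)
Bit 4: prefix='00' -> emit 'a', reset
Bit 5: prefix='1' -> emit 'j', reset
Bit 6: prefix='1' -> emit 'j', reset
Bit 7: prefix='0' (no match yet)
Bit 8: prefix='01' -> emit 'b', reset
Bit 9: prefix='0' (no match yet)
Bit 10: prefix='01' -> emit 'b', reset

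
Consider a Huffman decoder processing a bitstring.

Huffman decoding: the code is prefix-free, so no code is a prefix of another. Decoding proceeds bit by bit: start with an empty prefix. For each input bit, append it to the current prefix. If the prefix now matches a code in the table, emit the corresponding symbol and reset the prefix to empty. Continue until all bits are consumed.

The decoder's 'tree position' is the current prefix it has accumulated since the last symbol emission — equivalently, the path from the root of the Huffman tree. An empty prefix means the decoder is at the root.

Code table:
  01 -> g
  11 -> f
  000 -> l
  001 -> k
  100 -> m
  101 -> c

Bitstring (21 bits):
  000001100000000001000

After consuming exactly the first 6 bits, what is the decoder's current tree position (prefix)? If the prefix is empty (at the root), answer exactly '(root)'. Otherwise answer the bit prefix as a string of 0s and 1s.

Answer: (root)

Derivation:
Bit 0: prefix='0' (no match yet)
Bit 1: prefix='00' (no match yet)
Bit 2: prefix='000' -> emit 'l', reset
Bit 3: prefix='0' (no match yet)
Bit 4: prefix='00' (no match yet)
Bit 5: prefix='001' -> emit 'k', reset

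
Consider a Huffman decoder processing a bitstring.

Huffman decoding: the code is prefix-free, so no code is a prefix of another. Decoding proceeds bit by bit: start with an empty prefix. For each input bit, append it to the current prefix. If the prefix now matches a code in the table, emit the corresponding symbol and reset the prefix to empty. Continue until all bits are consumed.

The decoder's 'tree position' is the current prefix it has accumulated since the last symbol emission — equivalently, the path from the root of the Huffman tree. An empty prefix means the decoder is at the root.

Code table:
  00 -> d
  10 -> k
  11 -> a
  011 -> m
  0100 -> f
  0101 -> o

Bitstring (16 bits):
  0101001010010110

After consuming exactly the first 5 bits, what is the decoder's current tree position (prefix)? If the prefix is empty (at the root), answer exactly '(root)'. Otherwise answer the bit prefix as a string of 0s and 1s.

Bit 0: prefix='0' (no match yet)
Bit 1: prefix='01' (no match yet)
Bit 2: prefix='010' (no match yet)
Bit 3: prefix='0101' -> emit 'o', reset
Bit 4: prefix='0' (no match yet)

Answer: 0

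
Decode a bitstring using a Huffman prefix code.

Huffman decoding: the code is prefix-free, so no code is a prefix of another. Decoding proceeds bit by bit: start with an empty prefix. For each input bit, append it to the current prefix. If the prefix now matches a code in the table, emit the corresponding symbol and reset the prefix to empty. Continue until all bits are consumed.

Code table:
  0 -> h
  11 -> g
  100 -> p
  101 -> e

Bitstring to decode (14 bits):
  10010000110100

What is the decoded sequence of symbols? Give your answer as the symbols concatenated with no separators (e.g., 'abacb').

Answer: pphhghp

Derivation:
Bit 0: prefix='1' (no match yet)
Bit 1: prefix='10' (no match yet)
Bit 2: prefix='100' -> emit 'p', reset
Bit 3: prefix='1' (no match yet)
Bit 4: prefix='10' (no match yet)
Bit 5: prefix='100' -> emit 'p', reset
Bit 6: prefix='0' -> emit 'h', reset
Bit 7: prefix='0' -> emit 'h', reset
Bit 8: prefix='1' (no match yet)
Bit 9: prefix='11' -> emit 'g', reset
Bit 10: prefix='0' -> emit 'h', reset
Bit 11: prefix='1' (no match yet)
Bit 12: prefix='10' (no match yet)
Bit 13: prefix='100' -> emit 'p', reset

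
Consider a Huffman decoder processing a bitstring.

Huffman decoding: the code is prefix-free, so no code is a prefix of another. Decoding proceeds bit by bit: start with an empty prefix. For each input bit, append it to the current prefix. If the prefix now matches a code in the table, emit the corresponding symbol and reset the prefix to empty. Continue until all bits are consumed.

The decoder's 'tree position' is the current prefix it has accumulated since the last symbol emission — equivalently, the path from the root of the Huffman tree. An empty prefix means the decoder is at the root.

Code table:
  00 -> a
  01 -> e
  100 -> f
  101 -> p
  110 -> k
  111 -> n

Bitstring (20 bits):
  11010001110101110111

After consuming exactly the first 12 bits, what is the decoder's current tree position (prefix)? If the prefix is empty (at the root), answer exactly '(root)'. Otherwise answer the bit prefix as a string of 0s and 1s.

Answer: 1

Derivation:
Bit 0: prefix='1' (no match yet)
Bit 1: prefix='11' (no match yet)
Bit 2: prefix='110' -> emit 'k', reset
Bit 3: prefix='1' (no match yet)
Bit 4: prefix='10' (no match yet)
Bit 5: prefix='100' -> emit 'f', reset
Bit 6: prefix='0' (no match yet)
Bit 7: prefix='01' -> emit 'e', reset
Bit 8: prefix='1' (no match yet)
Bit 9: prefix='11' (no match yet)
Bit 10: prefix='110' -> emit 'k', reset
Bit 11: prefix='1' (no match yet)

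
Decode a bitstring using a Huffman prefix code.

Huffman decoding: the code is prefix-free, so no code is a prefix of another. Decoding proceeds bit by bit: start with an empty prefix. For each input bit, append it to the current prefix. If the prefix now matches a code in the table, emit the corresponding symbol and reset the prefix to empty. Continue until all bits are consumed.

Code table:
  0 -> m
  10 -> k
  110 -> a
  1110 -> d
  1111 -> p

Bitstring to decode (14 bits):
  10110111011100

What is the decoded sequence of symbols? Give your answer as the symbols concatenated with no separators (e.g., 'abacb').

Answer: kaddm

Derivation:
Bit 0: prefix='1' (no match yet)
Bit 1: prefix='10' -> emit 'k', reset
Bit 2: prefix='1' (no match yet)
Bit 3: prefix='11' (no match yet)
Bit 4: prefix='110' -> emit 'a', reset
Bit 5: prefix='1' (no match yet)
Bit 6: prefix='11' (no match yet)
Bit 7: prefix='111' (no match yet)
Bit 8: prefix='1110' -> emit 'd', reset
Bit 9: prefix='1' (no match yet)
Bit 10: prefix='11' (no match yet)
Bit 11: prefix='111' (no match yet)
Bit 12: prefix='1110' -> emit 'd', reset
Bit 13: prefix='0' -> emit 'm', reset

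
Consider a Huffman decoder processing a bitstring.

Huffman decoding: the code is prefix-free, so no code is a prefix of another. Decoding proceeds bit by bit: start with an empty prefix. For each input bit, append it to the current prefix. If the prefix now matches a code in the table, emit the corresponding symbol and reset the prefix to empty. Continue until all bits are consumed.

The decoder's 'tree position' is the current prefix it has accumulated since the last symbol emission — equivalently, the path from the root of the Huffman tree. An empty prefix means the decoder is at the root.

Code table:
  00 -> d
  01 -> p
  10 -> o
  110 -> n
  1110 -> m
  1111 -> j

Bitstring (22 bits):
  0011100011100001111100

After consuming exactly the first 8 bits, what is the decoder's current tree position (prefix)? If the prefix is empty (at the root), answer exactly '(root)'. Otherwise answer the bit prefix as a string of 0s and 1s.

Answer: (root)

Derivation:
Bit 0: prefix='0' (no match yet)
Bit 1: prefix='00' -> emit 'd', reset
Bit 2: prefix='1' (no match yet)
Bit 3: prefix='11' (no match yet)
Bit 4: prefix='111' (no match yet)
Bit 5: prefix='1110' -> emit 'm', reset
Bit 6: prefix='0' (no match yet)
Bit 7: prefix='00' -> emit 'd', reset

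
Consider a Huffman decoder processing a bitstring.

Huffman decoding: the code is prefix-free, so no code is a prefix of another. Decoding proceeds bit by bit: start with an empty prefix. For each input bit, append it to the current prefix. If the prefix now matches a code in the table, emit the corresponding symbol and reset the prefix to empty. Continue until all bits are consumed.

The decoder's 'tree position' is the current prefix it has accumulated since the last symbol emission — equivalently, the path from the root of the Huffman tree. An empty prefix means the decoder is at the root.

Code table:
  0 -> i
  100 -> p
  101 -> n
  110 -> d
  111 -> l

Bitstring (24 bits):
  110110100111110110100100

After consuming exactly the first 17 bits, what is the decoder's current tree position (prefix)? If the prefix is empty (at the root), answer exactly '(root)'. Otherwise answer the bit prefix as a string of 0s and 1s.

Answer: 11

Derivation:
Bit 0: prefix='1' (no match yet)
Bit 1: prefix='11' (no match yet)
Bit 2: prefix='110' -> emit 'd', reset
Bit 3: prefix='1' (no match yet)
Bit 4: prefix='11' (no match yet)
Bit 5: prefix='110' -> emit 'd', reset
Bit 6: prefix='1' (no match yet)
Bit 7: prefix='10' (no match yet)
Bit 8: prefix='100' -> emit 'p', reset
Bit 9: prefix='1' (no match yet)
Bit 10: prefix='11' (no match yet)
Bit 11: prefix='111' -> emit 'l', reset
Bit 12: prefix='1' (no match yet)
Bit 13: prefix='11' (no match yet)
Bit 14: prefix='110' -> emit 'd', reset
Bit 15: prefix='1' (no match yet)
Bit 16: prefix='11' (no match yet)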